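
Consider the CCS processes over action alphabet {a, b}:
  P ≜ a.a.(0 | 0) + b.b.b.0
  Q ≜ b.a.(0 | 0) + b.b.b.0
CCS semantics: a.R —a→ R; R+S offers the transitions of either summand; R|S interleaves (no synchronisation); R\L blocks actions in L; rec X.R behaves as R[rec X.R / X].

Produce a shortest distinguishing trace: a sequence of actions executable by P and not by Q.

Reachable graph of P (6 states):
  u0 = a.a.(0 | 0) + b.b.b.0 → --a--▸ u1, --b--▸ u2
  u1 = a.(0 | 0) → --a--▸ u3
  u2 = b.b.0 → --b--▸ u4
  u3 = 0 | 0 → stopped
  u4 = b.0 → --b--▸ u5
  u5 = 0 → stopped
Reachable graph of Q (6 states):
  v0 = b.a.(0 | 0) + b.b.b.0 → --b--▸ v1, --b--▸ v2
  v1 = a.(0 | 0) → --a--▸ v3
  v2 = b.b.0 → --b--▸ v4
  v3 = 0 | 0 → stopped
  v4 = b.0 → --b--▸ v5
  v5 = 0 → stopped
Trace ⟨a⟩ through P, begin at {u0}:
  step 1 (a): {u1}
  — P admits the full trace.
Trace ⟨a⟩ through Q, begin at {v0}:
  step 1 (a): no successor for Q

a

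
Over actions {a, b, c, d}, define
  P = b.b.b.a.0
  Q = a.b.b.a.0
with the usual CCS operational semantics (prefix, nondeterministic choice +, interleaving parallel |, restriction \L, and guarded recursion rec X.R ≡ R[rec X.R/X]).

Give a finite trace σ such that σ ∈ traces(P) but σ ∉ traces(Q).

b

LTS(P): 5 reachable states
  s0 = b.b.b.a.0 ⊢ —b→ s1
  s1 = b.b.a.0 ⊢ —b→ s2
  s2 = b.a.0 ⊢ —b→ s3
  s3 = a.0 ⊢ —a→ s4
  s4 = 0 ⊢ (no moves)
LTS(Q): 5 reachable states
  t0 = a.b.b.a.0 ⊢ —a→ t1
  t1 = b.b.a.0 ⊢ —b→ t2
  t2 = b.a.0 ⊢ —b→ t3
  t3 = a.0 ⊢ —a→ t4
  t4 = 0 ⊢ (no moves)
Run σ = ⟨b⟩ on P: start {s0}
  after b @ step 1: {s1}
  ✓ P
Run σ = ⟨b⟩ on Q: start {t0}
  after b @ step 1: no successor for Q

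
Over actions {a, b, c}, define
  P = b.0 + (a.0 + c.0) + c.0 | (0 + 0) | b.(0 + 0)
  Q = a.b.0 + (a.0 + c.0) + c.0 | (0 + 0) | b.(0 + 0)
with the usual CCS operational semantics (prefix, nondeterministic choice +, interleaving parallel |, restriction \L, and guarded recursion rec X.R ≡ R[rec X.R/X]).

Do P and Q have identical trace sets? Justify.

NO — witness ⟨ab⟩

P's transition system — 5 states:
  s0 = b.0 + (a.0 + c.0) + c.0 | (0 + 0) | b.(0 + 0) | --a--▸ s1, --b--▸ s1, --b--▸ s2, --c--▸ s1, --c--▸ s3
  s1 = 0 | (no moves)
  s2 = c.0 | (0 + 0) | (0 + 0) | --c--▸ s4
  s3 = 0 | (0 + 0) | b.(0 + 0) | --b--▸ s4
  s4 = 0 | (0 + 0) | (0 + 0) | (no moves)
Q's transition system — 6 states:
  t0 = a.b.0 + (a.0 + c.0) + c.0 | (0 + 0) | b.(0 + 0) | --a--▸ t1, --a--▸ t2, --b--▸ t3, --c--▸ t1, --c--▸ t4
  t1 = 0 | (no moves)
  t2 = b.0 | --b--▸ t1
  t3 = c.0 | (0 + 0) | (0 + 0) | --c--▸ t5
  t4 = 0 | (0 + 0) | b.(0 + 0) | --b--▸ t5
  t5 = 0 | (0 + 0) | (0 + 0) | (no moves)
Executing ab from Q (initial set {t0}):
  step 1 (a): {t1, t2}
  step 2 (b): {t1}
  ✓ Q
Executing ab from P (initial set {s0}):
  step 1 (a): {s1}
  step 2 (b): ∅ (P stuck)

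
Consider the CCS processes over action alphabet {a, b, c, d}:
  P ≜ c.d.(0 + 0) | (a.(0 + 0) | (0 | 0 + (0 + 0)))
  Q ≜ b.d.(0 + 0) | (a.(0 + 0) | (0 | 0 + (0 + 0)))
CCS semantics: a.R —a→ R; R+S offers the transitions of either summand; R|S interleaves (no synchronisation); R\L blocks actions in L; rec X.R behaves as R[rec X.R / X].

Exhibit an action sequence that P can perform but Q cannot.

LTS(P): 6 reachable states
  s0 = c.d.(0 + 0) | (a.(0 + 0) | (0 | 0 + (0 + 0))) ⊢ =a=> s1, =c=> s2
  s1 = c.d.(0 + 0) | ((0 + 0) | (0 | 0 + (0 + 0))) ⊢ =c=> s3
  s2 = d.(0 + 0) | (a.(0 + 0) | (0 | 0 + (0 + 0))) ⊢ =a=> s3, =d=> s4
  s3 = d.(0 + 0) | ((0 + 0) | (0 | 0 + (0 + 0))) ⊢ =d=> s5
  s4 = (0 + 0) | (a.(0 + 0) | (0 | 0 + (0 + 0))) ⊢ =a=> s5
  s5 = (0 + 0) | ((0 + 0) | (0 | 0 + (0 + 0))) ⊢ (no moves)
LTS(Q): 6 reachable states
  t0 = b.d.(0 + 0) | (a.(0 + 0) | (0 | 0 + (0 + 0))) ⊢ =a=> t1, =b=> t2
  t1 = b.d.(0 + 0) | ((0 + 0) | (0 | 0 + (0 + 0))) ⊢ =b=> t3
  t2 = d.(0 + 0) | (a.(0 + 0) | (0 | 0 + (0 + 0))) ⊢ =a=> t3, =d=> t4
  t3 = d.(0 + 0) | ((0 + 0) | (0 | 0 + (0 + 0))) ⊢ =d=> t5
  t4 = (0 + 0) | (a.(0 + 0) | (0 | 0 + (0 + 0))) ⊢ =a=> t5
  t5 = (0 + 0) | ((0 + 0) | (0 | 0 + (0 + 0))) ⊢ (no moves)
Run σ = ⟨c⟩ on P: start {s0}
  after c @ step 1: {s2}
  P completes σ.
Run σ = ⟨c⟩ on Q: start {t0}
  after c @ step 1: ∅ (Q stuck)

c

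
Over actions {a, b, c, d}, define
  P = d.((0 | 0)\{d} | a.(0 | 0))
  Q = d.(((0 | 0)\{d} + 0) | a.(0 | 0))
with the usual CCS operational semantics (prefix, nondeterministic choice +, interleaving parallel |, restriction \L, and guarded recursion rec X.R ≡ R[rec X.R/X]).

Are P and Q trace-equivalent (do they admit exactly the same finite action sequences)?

traces(P) = traces(Q)

Reachable graph of P (3 states):
  m0 = d.((0 | 0)\{d} | a.(0 | 0)) ⊢ =d=> m1
  m1 = (0 | 0)\{d} | a.(0 | 0) ⊢ =a=> m2
  m2 = (0 | 0)\{d} | (0 | 0) ⊢ ∅
Reachable graph of Q (3 states):
  n0 = d.(((0 | 0)\{d} + 0) | a.(0 | 0)) ⊢ =d=> n1
  n1 = ((0 | 0)\{d} + 0) | a.(0 | 0) ⊢ =a=> n2
  n2 = ((0 | 0)\{d} + 0) | (0 | 0) ⊢ ∅
Coarsest stable partition (strong bisimilarity classes):
  B0 = {m0, n0}
  B1 = {m1, n1}
  B2 = {m2, n2}
m0 ∈ B0, n0 ∈ B0 → same block
Bisimilar ⇒ trace-equivalent.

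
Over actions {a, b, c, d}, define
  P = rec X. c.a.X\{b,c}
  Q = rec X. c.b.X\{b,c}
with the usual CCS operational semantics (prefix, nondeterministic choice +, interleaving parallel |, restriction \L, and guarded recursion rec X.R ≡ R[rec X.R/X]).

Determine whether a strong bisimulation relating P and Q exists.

P's transition system — 3 states:
  u0 = rec X. c.a.X\{b,c} | =c=> u1
  u1 = a.(rec X. c.a.X\{b,c})\{b,c} | =a=> u2
  u2 = (rec X. c.a.X\{b,c})\{b,c} | deadlocked
Q's transition system — 3 states:
  v0 = rec X. c.b.X\{b,c} | =c=> v1
  v1 = b.(rec X. c.b.X\{b,c})\{b,c} | =b=> v2
  v2 = (rec X. c.b.X\{b,c})\{b,c} | deadlocked
Partition-refinement fixed point:
  B0 = {u0}
  B1 = {u1}
  B2 = {u2, v2}
  B3 = {v0}
  B4 = {v1}
u0 ∈ B0, v0 ∈ B3 → different blocks

P ≁ Q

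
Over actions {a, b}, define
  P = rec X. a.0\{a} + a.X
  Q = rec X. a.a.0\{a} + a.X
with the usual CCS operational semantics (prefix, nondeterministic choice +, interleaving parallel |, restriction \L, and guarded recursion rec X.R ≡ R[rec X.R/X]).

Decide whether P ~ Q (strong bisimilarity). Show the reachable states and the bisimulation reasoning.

not bisimilar

LTS(P): 2 reachable states
  m0 = rec X. a.0\{a} + a.X :: ··a··> m0, ··a··> m1
  m1 = 0\{a} :: stopped
LTS(Q): 3 reachable states
  n0 = rec X. a.a.0\{a} + a.X :: ··a··> n0, ··a··> n1
  n1 = a.0\{a} :: ··a··> n2
  n2 = 0\{a} :: stopped
Bisimilarity quotient blocks:
  B0 = {m0}
  B1 = {m1, n2}
  B2 = {n0}
  B3 = {n1}
m0 ∈ B0, n0 ∈ B2 → different blocks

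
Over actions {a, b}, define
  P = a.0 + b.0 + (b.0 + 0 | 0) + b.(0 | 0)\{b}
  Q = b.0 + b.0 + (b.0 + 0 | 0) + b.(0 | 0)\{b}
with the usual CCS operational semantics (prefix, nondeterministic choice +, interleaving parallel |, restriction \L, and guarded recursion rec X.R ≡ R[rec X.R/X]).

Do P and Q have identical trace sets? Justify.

LTS(P): 3 reachable states
  u0 = a.0 + b.0 + (b.0 + 0 | 0) + b.(0 | 0)\{b} ⊢ —a→ u1, —b→ u1, —b→ u2
  u1 = 0 ⊢ stopped
  u2 = (0 | 0)\{b} ⊢ stopped
LTS(Q): 3 reachable states
  v0 = b.0 + b.0 + (b.0 + 0 | 0) + b.(0 | 0)\{b} ⊢ —b→ v1, —b→ v2
  v1 = (0 | 0)\{b} ⊢ stopped
  v2 = 0 ⊢ stopped
Executing a from P (initial set {u0}):
  after a @ step 1: {u1}
  ✓ P
Executing a from Q (initial set {v0}):
  after a @ step 1: no successor for Q

traces(P) ≠ traces(Q) — witness ⟨a⟩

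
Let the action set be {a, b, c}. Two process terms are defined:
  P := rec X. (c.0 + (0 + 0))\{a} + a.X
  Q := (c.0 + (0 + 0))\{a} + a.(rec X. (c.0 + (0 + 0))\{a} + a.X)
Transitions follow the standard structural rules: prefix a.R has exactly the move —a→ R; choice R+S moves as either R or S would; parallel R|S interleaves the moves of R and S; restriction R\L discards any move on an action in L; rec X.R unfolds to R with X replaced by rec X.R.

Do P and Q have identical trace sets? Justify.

trace-equivalent

LTS(P): 2 reachable states
  u0 = rec X. (c.0 + (0 + 0))\{a} + a.X :: -a-> u0, -c-> u1
  u1 = 0\{a} :: ∅
LTS(Q): 3 reachable states
  v0 = (c.0 + (0 + 0))\{a} + a.(rec X. (c.0 + (0 + 0))\{a} + a.X) :: -a-> v1, -c-> v2
  v1 = rec X. (c.0 + (0 + 0))\{a} + a.X :: -a-> v1, -c-> v2
  v2 = 0\{a} :: ∅
Partition-refinement fixed point:
  B0 = {u0, v0, v1}
  B1 = {u1, v2}
u0 ∈ B0, v0 ∈ B0 → same block
Bisimilar ⇒ trace-equivalent.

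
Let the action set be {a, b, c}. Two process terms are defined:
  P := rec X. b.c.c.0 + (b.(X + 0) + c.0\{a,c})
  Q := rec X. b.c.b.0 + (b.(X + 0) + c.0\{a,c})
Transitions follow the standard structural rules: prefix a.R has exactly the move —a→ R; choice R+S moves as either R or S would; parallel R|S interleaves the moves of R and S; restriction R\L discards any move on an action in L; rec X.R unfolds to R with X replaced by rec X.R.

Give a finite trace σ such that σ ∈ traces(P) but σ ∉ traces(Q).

bcc

LTS(P): 6 reachable states
  p0 = rec X. b.c.c.0 + (b.(X + 0) + c.0\{a,c}) ⊢ -b-> p1, -b-> p2, -c-> p3
  p1 = (rec X. b.c.c.0 + (b.(X + 0) + c.0\{a,c})) + 0 ⊢ -b-> p1, -b-> p2, -c-> p3
  p2 = c.c.0 ⊢ -c-> p4
  p3 = 0\{a,c} ⊢ (no moves)
  p4 = c.0 ⊢ -c-> p5
  p5 = 0 ⊢ (no moves)
LTS(Q): 6 reachable states
  q0 = rec X. b.c.b.0 + (b.(X + 0) + c.0\{a,c}) ⊢ -b-> q1, -b-> q2, -c-> q3
  q1 = (rec X. b.c.b.0 + (b.(X + 0) + c.0\{a,c})) + 0 ⊢ -b-> q1, -b-> q2, -c-> q3
  q2 = c.b.0 ⊢ -c-> q4
  q3 = 0\{a,c} ⊢ (no moves)
  q4 = b.0 ⊢ -b-> q5
  q5 = 0 ⊢ (no moves)
Trace ⟨bcc⟩ through P, begin at {p0}:
  step 1 (b): {p1, p2}
  step 2 (c): {p3, p4}
  step 3 (c): {p5}
  P completes σ.
Trace ⟨bcc⟩ through Q, begin at {q0}:
  step 1 (b): {q1, q2}
  step 2 (c): {q3, q4}
  step 3 (c): ∅ (Q stuck)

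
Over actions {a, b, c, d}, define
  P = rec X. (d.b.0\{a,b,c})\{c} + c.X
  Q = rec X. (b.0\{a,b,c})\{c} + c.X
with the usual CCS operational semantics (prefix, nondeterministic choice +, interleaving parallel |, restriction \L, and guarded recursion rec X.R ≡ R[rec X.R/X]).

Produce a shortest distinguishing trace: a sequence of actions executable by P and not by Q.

Reachable graph of P (3 states):
  s0 = rec X. (d.b.0\{a,b,c})\{c} + c.X has moves —c→ s0, —d→ s1
  s1 = (b.0\{a,b,c})\{c} has moves —b→ s2
  s2 = 0\{a,b,c}\{c} has moves deadlocked
Reachable graph of Q (2 states):
  t0 = rec X. (b.0\{a,b,c})\{c} + c.X has moves —b→ t1, —c→ t0
  t1 = 0\{a,b,c}\{c} has moves deadlocked
Run σ = ⟨d⟩ on P: start {s0}
  [1] d ⇒ {s1}
  ✓ P
Run σ = ⟨d⟩ on Q: start {t0}
  [1] d ⇒ no successor for Q

d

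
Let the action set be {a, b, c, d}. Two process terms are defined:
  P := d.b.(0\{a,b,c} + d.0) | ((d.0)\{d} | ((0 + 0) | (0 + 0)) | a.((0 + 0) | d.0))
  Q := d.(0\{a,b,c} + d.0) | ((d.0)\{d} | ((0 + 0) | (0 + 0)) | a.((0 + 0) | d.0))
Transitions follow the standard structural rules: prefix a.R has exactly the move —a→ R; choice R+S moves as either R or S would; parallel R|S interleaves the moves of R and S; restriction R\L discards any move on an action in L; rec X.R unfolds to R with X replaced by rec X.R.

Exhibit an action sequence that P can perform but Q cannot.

Reachable graph of P (12 states):
  m0 = d.b.(0\{a,b,c} + d.0) | ((d.0)\{d} | ((0 + 0) | (0 + 0)) | a.((0 + 0) | d.0)) has moves --a--▸ m1, --d--▸ m2
  m1 = d.b.(0\{a,b,c} + d.0) | ((d.0)\{d} | ((0 + 0) | (0 + 0)) | ((0 + 0) | d.0)) has moves --d--▸ m3, --d--▸ m4
  m2 = b.(0\{a,b,c} + d.0) | ((d.0)\{d} | ((0 + 0) | (0 + 0)) | a.((0 + 0) | d.0)) has moves --a--▸ m3, --b--▸ m5
  m3 = b.(0\{a,b,c} + d.0) | ((d.0)\{d} | ((0 + 0) | (0 + 0)) | ((0 + 0) | d.0)) has moves --b--▸ m6, --d--▸ m7
  m4 = d.b.(0\{a,b,c} + d.0) | ((d.0)\{d} | ((0 + 0) | (0 + 0)) | ((0 + 0) | 0)) has moves --d--▸ m7
  m5 = (0\{a,b,c} + d.0) | ((d.0)\{d} | ((0 + 0) | (0 + 0)) | a.((0 + 0) | d.0)) has moves --a--▸ m6, --d--▸ m8
  m6 = (0\{a,b,c} + d.0) | ((d.0)\{d} | ((0 + 0) | (0 + 0)) | ((0 + 0) | d.0)) has moves --d--▸ m10, --d--▸ m9
  m7 = b.(0\{a,b,c} + d.0) | ((d.0)\{d} | ((0 + 0) | (0 + 0)) | ((0 + 0) | 0)) has moves --b--▸ m9
  m8 = 0 | ((d.0)\{d} | ((0 + 0) | (0 + 0)) | a.((0 + 0) | d.0)) has moves --a--▸ m10
  m9 = (0\{a,b,c} + d.0) | ((d.0)\{d} | ((0 + 0) | (0 + 0)) | ((0 + 0) | 0)) has moves --d--▸ m11
  m10 = 0 | ((d.0)\{d} | ((0 + 0) | (0 + 0)) | ((0 + 0) | d.0)) has moves --d--▸ m11
  m11 = 0 | ((d.0)\{d} | ((0 + 0) | (0 + 0)) | ((0 + 0) | 0)) has moves stopped
Reachable graph of Q (9 states):
  n0 = d.(0\{a,b,c} + d.0) | ((d.0)\{d} | ((0 + 0) | (0 + 0)) | a.((0 + 0) | d.0)) has moves --a--▸ n1, --d--▸ n2
  n1 = d.(0\{a,b,c} + d.0) | ((d.0)\{d} | ((0 + 0) | (0 + 0)) | ((0 + 0) | d.0)) has moves --d--▸ n3, --d--▸ n4
  n2 = (0\{a,b,c} + d.0) | ((d.0)\{d} | ((0 + 0) | (0 + 0)) | a.((0 + 0) | d.0)) has moves --a--▸ n3, --d--▸ n5
  n3 = (0\{a,b,c} + d.0) | ((d.0)\{d} | ((0 + 0) | (0 + 0)) | ((0 + 0) | d.0)) has moves --d--▸ n6, --d--▸ n7
  n4 = d.(0\{a,b,c} + d.0) | ((d.0)\{d} | ((0 + 0) | (0 + 0)) | ((0 + 0) | 0)) has moves --d--▸ n6
  n5 = 0 | ((d.0)\{d} | ((0 + 0) | (0 + 0)) | a.((0 + 0) | d.0)) has moves --a--▸ n7
  n6 = (0\{a,b,c} + d.0) | ((d.0)\{d} | ((0 + 0) | (0 + 0)) | ((0 + 0) | 0)) has moves --d--▸ n8
  n7 = 0 | ((d.0)\{d} | ((0 + 0) | (0 + 0)) | ((0 + 0) | d.0)) has moves --d--▸ n8
  n8 = 0 | ((d.0)\{d} | ((0 + 0) | (0 + 0)) | ((0 + 0) | 0)) has moves stopped
Trace ⟨db⟩ through P, begin at {m0}:
  step 1 (d): {m2}
  step 2 (b): {m5}
  — P admits the full trace.
Trace ⟨db⟩ through Q, begin at {n0}:
  step 1 (d): {n2}
  step 2 (b): ∅ (Q stuck)

db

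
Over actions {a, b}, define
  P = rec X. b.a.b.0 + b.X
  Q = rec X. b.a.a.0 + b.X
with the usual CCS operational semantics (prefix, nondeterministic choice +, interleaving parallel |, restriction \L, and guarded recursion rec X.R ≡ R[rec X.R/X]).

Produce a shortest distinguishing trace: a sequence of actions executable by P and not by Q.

bab

LTS(P): 4 reachable states
  m0 = rec X. b.a.b.0 + b.X :: -b-> m0, -b-> m1
  m1 = a.b.0 :: -a-> m2
  m2 = b.0 :: -b-> m3
  m3 = 0 :: deadlocked
LTS(Q): 4 reachable states
  n0 = rec X. b.a.a.0 + b.X :: -b-> n0, -b-> n1
  n1 = a.a.0 :: -a-> n2
  n2 = a.0 :: -a-> n3
  n3 = 0 :: deadlocked
Trace ⟨bab⟩ through P, begin at {m0}:
  step 1 (b): {m0, m1}
  step 2 (a): {m2}
  step 3 (b): {m3}
  ✓ P
Trace ⟨bab⟩ through Q, begin at {n0}:
  step 1 (b): {n0, n1}
  step 2 (a): {n2}
  step 3 (b): ∅  — Q cannot continue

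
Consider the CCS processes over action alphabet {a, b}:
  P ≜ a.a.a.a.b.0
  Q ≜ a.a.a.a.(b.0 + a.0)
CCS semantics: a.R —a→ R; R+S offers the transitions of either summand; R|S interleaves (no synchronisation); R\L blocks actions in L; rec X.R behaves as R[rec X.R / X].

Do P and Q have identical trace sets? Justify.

NO — witness ⟨aaaaa⟩

LTS(P): 6 reachable states
  s0 = a.a.a.a.b.0 | --a--▸ s1
  s1 = a.a.a.b.0 | --a--▸ s2
  s2 = a.a.b.0 | --a--▸ s3
  s3 = a.b.0 | --a--▸ s4
  s4 = b.0 | --b--▸ s5
  s5 = 0 | ·
LTS(Q): 6 reachable states
  t0 = a.a.a.a.(b.0 + a.0) | --a--▸ t1
  t1 = a.a.a.(b.0 + a.0) | --a--▸ t2
  t2 = a.a.(b.0 + a.0) | --a--▸ t3
  t3 = a.(b.0 + a.0) | --a--▸ t4
  t4 = b.0 + a.0 | --a--▸ t5, --b--▸ t5
  t5 = 0 | ·
Executing aaaaa from Q (initial set {t0}):
  [1] a ⇒ {t1}
  [2] a ⇒ {t2}
  [3] a ⇒ {t3}
  [4] a ⇒ {t4}
  [5] a ⇒ {t5}
  — Q admits the full trace.
Executing aaaaa from P (initial set {s0}):
  [1] a ⇒ {s1}
  [2] a ⇒ {s2}
  [3] a ⇒ {s3}
  [4] a ⇒ {s4}
  [5] a ⇒ no successor for P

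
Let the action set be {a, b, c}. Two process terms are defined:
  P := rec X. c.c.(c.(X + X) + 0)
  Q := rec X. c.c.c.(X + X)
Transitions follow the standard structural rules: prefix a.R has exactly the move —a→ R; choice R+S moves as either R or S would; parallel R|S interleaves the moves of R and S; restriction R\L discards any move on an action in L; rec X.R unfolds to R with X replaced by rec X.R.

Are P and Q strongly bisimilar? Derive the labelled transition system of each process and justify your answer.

Reachable graph of P (4 states):
  u0 = rec X. c.c.(c.(X + X) + 0) → --c--▸ u1
  u1 = c.(c.((rec X. c.c.(c.(X + X) + 0)) + (rec X. c.c.(c.(X + X) + 0))) + 0) → --c--▸ u2
  u2 = c.((rec X. c.c.(c.(X + X) + 0)) + (rec X. c.c.(c.(X + X) + 0))) + 0 → --c--▸ u3
  u3 = (rec X. c.c.(c.(X + X) + 0)) + (rec X. c.c.(c.(X + X) + 0)) → --c--▸ u1
Reachable graph of Q (4 states):
  v0 = rec X. c.c.c.(X + X) → --c--▸ v1
  v1 = c.c.((rec X. c.c.c.(X + X)) + (rec X. c.c.c.(X + X))) → --c--▸ v2
  v2 = c.((rec X. c.c.c.(X + X)) + (rec X. c.c.c.(X + X))) → --c--▸ v3
  v3 = (rec X. c.c.c.(X + X)) + (rec X. c.c.c.(X + X)) → --c--▸ v1
Coarsest stable partition (strong bisimilarity classes):
  B0 = {u0, u1, u2, u3, v0, v1, v2, v3}
u0 ∈ B0, v0 ∈ B0 → same block

YES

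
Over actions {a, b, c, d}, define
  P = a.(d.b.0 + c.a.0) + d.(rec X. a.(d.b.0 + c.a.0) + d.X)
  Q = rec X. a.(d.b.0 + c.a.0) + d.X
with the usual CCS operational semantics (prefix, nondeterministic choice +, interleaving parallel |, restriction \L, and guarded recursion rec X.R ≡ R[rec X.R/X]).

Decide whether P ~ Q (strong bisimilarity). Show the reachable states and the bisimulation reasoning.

P ~ Q

Reachable graph of P (6 states):
  m0 = a.(d.b.0 + c.a.0) + d.(rec X. a.(d.b.0 + c.a.0) + d.X) ⊢ —a→ m1, —d→ m2
  m1 = d.b.0 + c.a.0 ⊢ —c→ m3, —d→ m4
  m2 = rec X. a.(d.b.0 + c.a.0) + d.X ⊢ —a→ m1, —d→ m2
  m3 = a.0 ⊢ —a→ m5
  m4 = b.0 ⊢ —b→ m5
  m5 = 0 ⊢ deadlocked
Reachable graph of Q (5 states):
  n0 = rec X. a.(d.b.0 + c.a.0) + d.X ⊢ —a→ n1, —d→ n0
  n1 = d.b.0 + c.a.0 ⊢ —c→ n2, —d→ n3
  n2 = a.0 ⊢ —a→ n4
  n3 = b.0 ⊢ —b→ n4
  n4 = 0 ⊢ deadlocked
Coarsest stable partition (strong bisimilarity classes):
  B0 = {m0, m2, n0}
  B1 = {m1, n1}
  B2 = {m4, n3}
  B3 = {m5, n4}
  B4 = {m3, n2}
m0 ∈ B0, n0 ∈ B0 → same block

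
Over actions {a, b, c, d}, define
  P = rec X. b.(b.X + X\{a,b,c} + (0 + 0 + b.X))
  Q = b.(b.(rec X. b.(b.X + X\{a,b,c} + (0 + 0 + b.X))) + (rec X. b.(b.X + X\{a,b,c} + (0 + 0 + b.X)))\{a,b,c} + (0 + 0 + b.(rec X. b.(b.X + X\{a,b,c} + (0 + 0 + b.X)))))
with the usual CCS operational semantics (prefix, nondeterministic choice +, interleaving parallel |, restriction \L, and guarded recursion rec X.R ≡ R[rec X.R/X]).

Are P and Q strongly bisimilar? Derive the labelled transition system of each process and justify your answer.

P ~ Q

P's transition system — 2 states:
  m0 = rec X. b.(b.X + X\{a,b,c} + (0 + 0 + b.X)) :: ··b··> m1
  m1 = b.(rec X. b.(b.X + X\{a,b,c} + (0 + 0 + b.X))) + (rec X. b.(b.X + X\{a,b,c} + (0 + 0 + b.X)))\{a,b,c} + (0 + 0 + b.(rec X. b.(b.X + X\{a,b,c} + (0 + 0 + b.X)))) :: ··b··> m0
Q's transition system — 3 states:
  n0 = b.(b.(rec X. b.(b.X + X\{a,b,c} + (0 + 0 + b.X))) + (rec X. b.(b.X + X\{a,b,c} + (0 + 0 + b.X)))\{a,b,c} + (0 + 0 + b.(rec X. b.(b.X + X\{a,b,c} + (0 + 0 + b.X))))) :: ··b··> n1
  n1 = b.(rec X. b.(b.X + X\{a,b,c} + (0 + 0 + b.X))) + (rec X. b.(b.X + X\{a,b,c} + (0 + 0 + b.X)))\{a,b,c} + (0 + 0 + b.(rec X. b.(b.X + X\{a,b,c} + (0 + 0 + b.X)))) :: ··b··> n2
  n2 = rec X. b.(b.X + X\{a,b,c} + (0 + 0 + b.X)) :: ··b··> n1
Partition-refinement fixed point:
  B0 = {m0, m1, n0, n1, n2}
m0 ∈ B0, n0 ∈ B0 → same block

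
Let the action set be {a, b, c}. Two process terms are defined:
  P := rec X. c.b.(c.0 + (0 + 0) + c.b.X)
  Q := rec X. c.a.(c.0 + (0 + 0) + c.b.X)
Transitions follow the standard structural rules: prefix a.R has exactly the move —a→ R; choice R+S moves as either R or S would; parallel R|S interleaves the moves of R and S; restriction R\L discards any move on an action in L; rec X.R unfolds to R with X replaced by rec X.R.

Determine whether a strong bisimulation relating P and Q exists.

Reachable graph of P (5 states):
  m0 = rec X. c.b.(c.0 + (0 + 0) + c.b.X) | —c→ m1
  m1 = b.(c.0 + (0 + 0) + c.b.(rec X. c.b.(c.0 + (0 + 0) + c.b.X))) | —b→ m2
  m2 = c.0 + (0 + 0) + c.b.(rec X. c.b.(c.0 + (0 + 0) + c.b.X)) | —c→ m3, —c→ m4
  m3 = 0 | deadlocked
  m4 = b.(rec X. c.b.(c.0 + (0 + 0) + c.b.X)) | —b→ m0
Reachable graph of Q (5 states):
  n0 = rec X. c.a.(c.0 + (0 + 0) + c.b.X) | —c→ n1
  n1 = a.(c.0 + (0 + 0) + c.b.(rec X. c.a.(c.0 + (0 + 0) + c.b.X))) | —a→ n2
  n2 = c.0 + (0 + 0) + c.b.(rec X. c.a.(c.0 + (0 + 0) + c.b.X)) | —c→ n3, —c→ n4
  n3 = 0 | deadlocked
  n4 = b.(rec X. c.a.(c.0 + (0 + 0) + c.b.X)) | —b→ n0
Bisimilarity quotient blocks:
  B0 = {m0}
  B1 = {m1}
  B2 = {m2}
  B3 = {m4}
  B4 = {m3, n3}
  B5 = {n0}
  B6 = {n1}
  B7 = {n2}
  B8 = {n4}
m0 ∈ B0, n0 ∈ B5 → different blocks

P ≁ Q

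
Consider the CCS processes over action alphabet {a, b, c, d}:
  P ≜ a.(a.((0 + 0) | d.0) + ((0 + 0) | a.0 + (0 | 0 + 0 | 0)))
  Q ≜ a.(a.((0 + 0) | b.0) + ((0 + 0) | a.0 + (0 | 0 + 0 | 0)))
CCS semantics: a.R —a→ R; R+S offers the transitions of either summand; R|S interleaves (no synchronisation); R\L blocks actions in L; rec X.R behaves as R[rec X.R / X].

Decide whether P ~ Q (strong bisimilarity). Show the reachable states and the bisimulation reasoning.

LTS(P): 4 reachable states
  s0 = a.(a.((0 + 0) | d.0) + ((0 + 0) | a.0 + (0 | 0 + 0 | 0))) ⊢ ··a··> s1
  s1 = a.((0 + 0) | d.0) + ((0 + 0) | a.0 + (0 | 0 + 0 | 0)) ⊢ ··a··> s2, ··a··> s3
  s2 = (0 + 0) | 0 ⊢ (no moves)
  s3 = (0 + 0) | d.0 ⊢ ··d··> s2
LTS(Q): 4 reachable states
  t0 = a.(a.((0 + 0) | b.0) + ((0 + 0) | a.0 + (0 | 0 + 0 | 0))) ⊢ ··a··> t1
  t1 = a.((0 + 0) | b.0) + ((0 + 0) | a.0 + (0 | 0 + 0 | 0)) ⊢ ··a··> t2, ··a··> t3
  t2 = (0 + 0) | 0 ⊢ (no moves)
  t3 = (0 + 0) | b.0 ⊢ ··b··> t2
Partition-refinement fixed point:
  B0 = {s0}
  B1 = {s1}
  B2 = {s3}
  B3 = {s2, t2}
  B4 = {t0}
  B5 = {t1}
  B6 = {t3}
s0 ∈ B0, t0 ∈ B4 → different blocks

not bisimilar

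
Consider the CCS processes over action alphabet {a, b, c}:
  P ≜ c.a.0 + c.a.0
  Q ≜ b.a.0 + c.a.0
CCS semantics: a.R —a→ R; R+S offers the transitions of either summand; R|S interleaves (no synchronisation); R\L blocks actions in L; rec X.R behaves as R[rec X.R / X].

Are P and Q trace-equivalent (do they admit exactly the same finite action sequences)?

P's transition system — 3 states:
  u0 = c.a.0 + c.a.0 has moves -c-> u1
  u1 = a.0 has moves -a-> u2
  u2 = 0 has moves ·
Q's transition system — 3 states:
  v0 = b.a.0 + c.a.0 has moves -b-> v1, -c-> v1
  v1 = a.0 has moves -a-> v2
  v2 = 0 has moves ·
Executing b from Q (initial set {v0}):
  [1] b ⇒ {v1}
  — Q admits the full trace.
Executing b from P (initial set {u0}):
  [1] b ⇒ ∅ (P stuck)

trace-distinct — witness ⟨b⟩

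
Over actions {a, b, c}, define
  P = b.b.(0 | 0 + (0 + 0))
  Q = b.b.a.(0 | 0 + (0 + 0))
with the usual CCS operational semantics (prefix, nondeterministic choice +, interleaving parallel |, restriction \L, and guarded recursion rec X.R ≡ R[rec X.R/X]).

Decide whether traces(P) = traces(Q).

NO — witness ⟨bba⟩

Reachable graph of P (3 states):
  m0 = b.b.(0 | 0 + (0 + 0)) :: -b-> m1
  m1 = b.(0 | 0 + (0 + 0)) :: -b-> m2
  m2 = 0 | 0 + (0 + 0) :: ∅
Reachable graph of Q (4 states):
  n0 = b.b.a.(0 | 0 + (0 + 0)) :: -b-> n1
  n1 = b.a.(0 | 0 + (0 + 0)) :: -b-> n2
  n2 = a.(0 | 0 + (0 + 0)) :: -a-> n3
  n3 = 0 | 0 + (0 + 0) :: ∅
Trace ⟨bba⟩ through Q, begin at {n0}:
  step 1 (b): {n1}
  step 2 (b): {n2}
  step 3 (a): {n3}
  — Q admits the full trace.
Trace ⟨bba⟩ through P, begin at {m0}:
  step 1 (b): {m1}
  step 2 (b): {m2}
  step 3 (a): ∅ (P stuck)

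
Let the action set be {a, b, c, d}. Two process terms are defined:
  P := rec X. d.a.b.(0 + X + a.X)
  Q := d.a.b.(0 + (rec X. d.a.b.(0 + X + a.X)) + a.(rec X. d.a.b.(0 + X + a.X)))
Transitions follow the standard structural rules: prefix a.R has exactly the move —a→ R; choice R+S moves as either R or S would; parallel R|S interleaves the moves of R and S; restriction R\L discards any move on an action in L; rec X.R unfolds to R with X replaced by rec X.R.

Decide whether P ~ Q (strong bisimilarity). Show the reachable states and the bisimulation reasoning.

P ~ Q

Reachable graph of P (4 states):
  m0 = rec X. d.a.b.(0 + X + a.X) | —d→ m1
  m1 = a.b.(0 + (rec X. d.a.b.(0 + X + a.X)) + a.(rec X. d.a.b.(0 + X + a.X))) | —a→ m2
  m2 = b.(0 + (rec X. d.a.b.(0 + X + a.X)) + a.(rec X. d.a.b.(0 + X + a.X))) | —b→ m3
  m3 = 0 + (rec X. d.a.b.(0 + X + a.X)) + a.(rec X. d.a.b.(0 + X + a.X)) | —a→ m0, —d→ m1
Reachable graph of Q (5 states):
  n0 = d.a.b.(0 + (rec X. d.a.b.(0 + X + a.X)) + a.(rec X. d.a.b.(0 + X + a.X))) | —d→ n1
  n1 = a.b.(0 + (rec X. d.a.b.(0 + X + a.X)) + a.(rec X. d.a.b.(0 + X + a.X))) | —a→ n2
  n2 = b.(0 + (rec X. d.a.b.(0 + X + a.X)) + a.(rec X. d.a.b.(0 + X + a.X))) | —b→ n3
  n3 = 0 + (rec X. d.a.b.(0 + X + a.X)) + a.(rec X. d.a.b.(0 + X + a.X)) | —a→ n4, —d→ n1
  n4 = rec X. d.a.b.(0 + X + a.X) | —d→ n1
Bisimilarity quotient blocks:
  B0 = {m0, n0, n4}
  B1 = {m1, n1}
  B2 = {m2, n2}
  B3 = {m3, n3}
m0 ∈ B0, n0 ∈ B0 → same block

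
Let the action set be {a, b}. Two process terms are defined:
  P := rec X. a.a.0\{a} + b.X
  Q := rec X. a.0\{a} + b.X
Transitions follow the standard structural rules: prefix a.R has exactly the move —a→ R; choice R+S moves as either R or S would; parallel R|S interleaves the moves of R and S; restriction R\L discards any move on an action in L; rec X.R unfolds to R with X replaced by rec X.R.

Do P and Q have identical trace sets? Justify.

Reachable graph of P (3 states):
  p0 = rec X. a.a.0\{a} + b.X :: —a→ p1, —b→ p0
  p1 = a.0\{a} :: —a→ p2
  p2 = 0\{a} :: deadlocked
Reachable graph of Q (2 states):
  q0 = rec X. a.0\{a} + b.X :: —a→ q1, —b→ q0
  q1 = 0\{a} :: deadlocked
Run σ = ⟨aa⟩ on P: start {p0}
  step 1 (a): {p1}
  step 2 (a): {p2}
  ✓ P
Run σ = ⟨aa⟩ on Q: start {q0}
  step 1 (a): {q1}
  step 2 (a): no successor for Q

traces(P) ≠ traces(Q) — witness ⟨aa⟩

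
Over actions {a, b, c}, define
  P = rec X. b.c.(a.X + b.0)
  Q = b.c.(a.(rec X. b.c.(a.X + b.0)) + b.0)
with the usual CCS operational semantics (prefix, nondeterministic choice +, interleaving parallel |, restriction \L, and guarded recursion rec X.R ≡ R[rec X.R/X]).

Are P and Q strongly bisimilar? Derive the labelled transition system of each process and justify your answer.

bisimilar

Reachable graph of P (4 states):
  u0 = rec X. b.c.(a.X + b.0) | —b→ u1
  u1 = c.(a.(rec X. b.c.(a.X + b.0)) + b.0) | —c→ u2
  u2 = a.(rec X. b.c.(a.X + b.0)) + b.0 | —a→ u0, —b→ u3
  u3 = 0 | stopped
Reachable graph of Q (5 states):
  v0 = b.c.(a.(rec X. b.c.(a.X + b.0)) + b.0) | —b→ v1
  v1 = c.(a.(rec X. b.c.(a.X + b.0)) + b.0) | —c→ v2
  v2 = a.(rec X. b.c.(a.X + b.0)) + b.0 | —a→ v3, —b→ v4
  v3 = rec X. b.c.(a.X + b.0) | —b→ v1
  v4 = 0 | stopped
Bisimilarity quotient blocks:
  B0 = {u0, v0, v3}
  B1 = {u1, v1}
  B2 = {u2, v2}
  B3 = {u3, v4}
u0 ∈ B0, v0 ∈ B0 → same block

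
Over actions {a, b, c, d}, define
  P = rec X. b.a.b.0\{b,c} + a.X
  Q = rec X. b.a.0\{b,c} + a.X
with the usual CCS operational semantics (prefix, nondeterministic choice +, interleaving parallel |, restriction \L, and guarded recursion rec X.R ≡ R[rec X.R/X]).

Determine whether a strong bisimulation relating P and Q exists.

LTS(P): 4 reachable states
  s0 = rec X. b.a.b.0\{b,c} + a.X ⊢ —a→ s0, —b→ s1
  s1 = a.b.0\{b,c} ⊢ —a→ s2
  s2 = b.0\{b,c} ⊢ —b→ s3
  s3 = 0\{b,c} ⊢ ∅
LTS(Q): 3 reachable states
  t0 = rec X. b.a.0\{b,c} + a.X ⊢ —a→ t0, —b→ t1
  t1 = a.0\{b,c} ⊢ —a→ t2
  t2 = 0\{b,c} ⊢ ∅
Coarsest stable partition (strong bisimilarity classes):
  B0 = {s0}
  B1 = {s1}
  B2 = {s2}
  B3 = {s3, t2}
  B4 = {t0}
  B5 = {t1}
s0 ∈ B0, t0 ∈ B4 → different blocks

NO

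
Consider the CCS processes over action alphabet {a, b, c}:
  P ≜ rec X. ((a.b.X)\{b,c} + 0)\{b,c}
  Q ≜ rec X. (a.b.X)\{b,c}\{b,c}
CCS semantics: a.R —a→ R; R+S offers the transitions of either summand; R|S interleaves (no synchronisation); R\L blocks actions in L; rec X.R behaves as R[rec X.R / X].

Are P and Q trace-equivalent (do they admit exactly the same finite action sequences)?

trace-equivalent

Reachable graph of P (2 states):
  s0 = rec X. ((a.b.X)\{b,c} + 0)\{b,c} ⊢ —a→ s1
  s1 = (b.(rec X. ((a.b.X)\{b,c} + 0)\{b,c}))\{b,c}\{b,c} ⊢ ·
Reachable graph of Q (2 states):
  t0 = rec X. (a.b.X)\{b,c}\{b,c} ⊢ —a→ t1
  t1 = (b.(rec X. (a.b.X)\{b,c}\{b,c}))\{b,c}\{b,c} ⊢ ·
Partition-refinement fixed point:
  B0 = {s0, t0}
  B1 = {s1, t1}
s0 ∈ B0, t0 ∈ B0 → same block
Bisimilar ⇒ trace-equivalent.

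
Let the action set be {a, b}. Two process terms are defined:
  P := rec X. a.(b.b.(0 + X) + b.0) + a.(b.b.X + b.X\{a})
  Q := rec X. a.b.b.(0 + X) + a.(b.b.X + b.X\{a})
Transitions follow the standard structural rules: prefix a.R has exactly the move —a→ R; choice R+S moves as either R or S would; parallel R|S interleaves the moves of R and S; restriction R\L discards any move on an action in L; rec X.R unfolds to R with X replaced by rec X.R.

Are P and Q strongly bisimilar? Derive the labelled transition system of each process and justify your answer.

NO

LTS(P): 8 reachable states
  s0 = rec X. a.(b.b.(0 + X) + b.0) + a.(b.b.X + b.X\{a}) → =a=> s1, =a=> s2
  s1 = b.b.(0 + (rec X. a.(b.b.(0 + X) + b.0) + a.(b.b.X + b.X\{a}))) + b.0 → =b=> s3, =b=> s4
  s2 = b.b.(rec X. a.(b.b.(0 + X) + b.0) + a.(b.b.X + b.X\{a})) + b.(rec X. a.(b.b.(0 + X) + b.0) + a.(b.b.X + b.X\{a}))\{a} → =b=> s5, =b=> s6
  s3 = 0 → deadlocked
  s4 = b.(0 + (rec X. a.(b.b.(0 + X) + b.0) + a.(b.b.X + b.X\{a}))) → =b=> s7
  s5 = (rec X. a.(b.b.(0 + X) + b.0) + a.(b.b.X + b.X\{a}))\{a} → deadlocked
  s6 = b.(rec X. a.(b.b.(0 + X) + b.0) + a.(b.b.X + b.X\{a})) → =b=> s0
  s7 = 0 + (rec X. a.(b.b.(0 + X) + b.0) + a.(b.b.X + b.X\{a})) → =a=> s1, =a=> s2
LTS(Q): 7 reachable states
  t0 = rec X. a.b.b.(0 + X) + a.(b.b.X + b.X\{a}) → =a=> t1, =a=> t2
  t1 = b.b.(0 + (rec X. a.b.b.(0 + X) + a.(b.b.X + b.X\{a}))) → =b=> t3
  t2 = b.b.(rec X. a.b.b.(0 + X) + a.(b.b.X + b.X\{a})) + b.(rec X. a.b.b.(0 + X) + a.(b.b.X + b.X\{a}))\{a} → =b=> t4, =b=> t5
  t3 = b.(0 + (rec X. a.b.b.(0 + X) + a.(b.b.X + b.X\{a}))) → =b=> t6
  t4 = (rec X. a.b.b.(0 + X) + a.(b.b.X + b.X\{a}))\{a} → deadlocked
  t5 = b.(rec X. a.b.b.(0 + X) + a.(b.b.X + b.X\{a})) → =b=> t0
  t6 = 0 + (rec X. a.b.b.(0 + X) + a.(b.b.X + b.X\{a})) → =a=> t1, =a=> t2
Bisimilarity quotient blocks:
  B0 = {s0, s7}
  B1 = {s1, s2}
  B2 = {s4, s6}
  B3 = {s3, s5, t4}
  B4 = {t0, t6}
  B5 = {t1}
  B6 = {t3, t5}
  B7 = {t2}
s0 ∈ B0, t0 ∈ B4 → different blocks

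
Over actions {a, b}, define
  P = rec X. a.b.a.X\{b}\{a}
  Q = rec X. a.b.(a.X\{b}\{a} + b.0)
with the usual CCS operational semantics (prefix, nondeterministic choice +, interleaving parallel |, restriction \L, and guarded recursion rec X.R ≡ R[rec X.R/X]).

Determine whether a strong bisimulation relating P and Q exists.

Reachable graph of P (4 states):
  p0 = rec X. a.b.a.X\{b}\{a} has moves ··a··> p1
  p1 = b.a.(rec X. a.b.a.X\{b}\{a})\{b}\{a} has moves ··b··> p2
  p2 = a.(rec X. a.b.a.X\{b}\{a})\{b}\{a} has moves ··a··> p3
  p3 = (rec X. a.b.a.X\{b}\{a})\{b}\{a} has moves stopped
Reachable graph of Q (5 states):
  q0 = rec X. a.b.(a.X\{b}\{a} + b.0) has moves ··a··> q1
  q1 = b.(a.(rec X. a.b.(a.X\{b}\{a} + b.0))\{b}\{a} + b.0) has moves ··b··> q2
  q2 = a.(rec X. a.b.(a.X\{b}\{a} + b.0))\{b}\{a} + b.0 has moves ··a··> q3, ··b··> q4
  q3 = (rec X. a.b.(a.X\{b}\{a} + b.0))\{b}\{a} has moves stopped
  q4 = 0 has moves stopped
Bisimilarity quotient blocks:
  B0 = {p0}
  B1 = {p1}
  B2 = {p2}
  B3 = {p3, q3, q4}
  B4 = {q0}
  B5 = {q1}
  B6 = {q2}
p0 ∈ B0, q0 ∈ B4 → different blocks

P ≁ Q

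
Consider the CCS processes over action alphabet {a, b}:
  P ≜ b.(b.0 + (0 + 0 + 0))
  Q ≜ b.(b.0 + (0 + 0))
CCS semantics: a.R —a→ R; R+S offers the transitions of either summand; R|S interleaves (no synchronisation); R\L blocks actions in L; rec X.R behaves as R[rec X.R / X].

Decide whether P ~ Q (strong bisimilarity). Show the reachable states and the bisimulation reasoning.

LTS(P): 3 reachable states
  s0 = b.(b.0 + (0 + 0 + 0)) ⊢ ··b··> s1
  s1 = b.0 + (0 + 0 + 0) ⊢ ··b··> s2
  s2 = 0 ⊢ (no moves)
LTS(Q): 3 reachable states
  t0 = b.(b.0 + (0 + 0)) ⊢ ··b··> t1
  t1 = b.0 + (0 + 0) ⊢ ··b··> t2
  t2 = 0 ⊢ (no moves)
Bisimilarity quotient blocks:
  B0 = {s0, t0}
  B1 = {s1, t1}
  B2 = {s2, t2}
s0 ∈ B0, t0 ∈ B0 → same block

P ~ Q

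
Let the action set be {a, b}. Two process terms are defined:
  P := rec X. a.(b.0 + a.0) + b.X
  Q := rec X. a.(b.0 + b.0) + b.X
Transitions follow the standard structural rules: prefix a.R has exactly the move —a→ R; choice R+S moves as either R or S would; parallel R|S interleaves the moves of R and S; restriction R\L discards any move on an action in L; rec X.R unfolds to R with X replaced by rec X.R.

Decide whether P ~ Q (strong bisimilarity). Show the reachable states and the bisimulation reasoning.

NO

P's transition system — 3 states:
  u0 = rec X. a.(b.0 + a.0) + b.X → =a=> u1, =b=> u0
  u1 = b.0 + a.0 → =a=> u2, =b=> u2
  u2 = 0 → ·
Q's transition system — 3 states:
  v0 = rec X. a.(b.0 + b.0) + b.X → =a=> v1, =b=> v0
  v1 = b.0 + b.0 → =b=> v2
  v2 = 0 → ·
Partition-refinement fixed point:
  B0 = {u0}
  B1 = {u1}
  B2 = {u2, v2}
  B3 = {v0}
  B4 = {v1}
u0 ∈ B0, v0 ∈ B3 → different blocks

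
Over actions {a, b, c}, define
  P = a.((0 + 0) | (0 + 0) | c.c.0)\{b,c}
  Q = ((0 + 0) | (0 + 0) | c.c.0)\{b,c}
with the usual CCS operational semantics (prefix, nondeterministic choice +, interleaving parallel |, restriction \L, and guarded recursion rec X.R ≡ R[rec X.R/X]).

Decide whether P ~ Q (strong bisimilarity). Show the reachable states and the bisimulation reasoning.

LTS(P): 2 reachable states
  p0 = a.((0 + 0) | (0 + 0) | c.c.0)\{b,c} | —a→ p1
  p1 = ((0 + 0) | (0 + 0) | c.c.0)\{b,c} | ·
LTS(Q): 1 reachable states
  q0 = ((0 + 0) | (0 + 0) | c.c.0)\{b,c} | ·
Bisimilarity quotient blocks:
  B0 = {p0}
  B1 = {p1, q0}
p0 ∈ B0, q0 ∈ B1 → different blocks

not bisimilar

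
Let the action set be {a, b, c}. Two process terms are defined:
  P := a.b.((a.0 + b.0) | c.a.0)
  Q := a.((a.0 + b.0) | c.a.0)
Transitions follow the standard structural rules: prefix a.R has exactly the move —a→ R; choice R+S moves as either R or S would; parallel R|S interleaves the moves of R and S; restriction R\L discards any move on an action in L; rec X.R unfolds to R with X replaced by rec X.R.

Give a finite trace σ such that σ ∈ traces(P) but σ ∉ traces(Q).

Reachable graph of P (8 states):
  u0 = a.b.((a.0 + b.0) | c.a.0) has moves =a=> u1
  u1 = b.((a.0 + b.0) | c.a.0) has moves =b=> u2
  u2 = (a.0 + b.0) | c.a.0 has moves =a=> u3, =b=> u3, =c=> u4
  u3 = 0 | c.a.0 has moves =c=> u5
  u4 = (a.0 + b.0) | a.0 has moves =a=> u5, =a=> u6, =b=> u5
  u5 = 0 | a.0 has moves =a=> u7
  u6 = (a.0 + b.0) | 0 has moves =a=> u7, =b=> u7
  u7 = 0 | 0 has moves deadlocked
Reachable graph of Q (7 states):
  v0 = a.((a.0 + b.0) | c.a.0) has moves =a=> v1
  v1 = (a.0 + b.0) | c.a.0 has moves =a=> v2, =b=> v2, =c=> v3
  v2 = 0 | c.a.0 has moves =c=> v4
  v3 = (a.0 + b.0) | a.0 has moves =a=> v4, =a=> v5, =b=> v4
  v4 = 0 | a.0 has moves =a=> v6
  v5 = (a.0 + b.0) | 0 has moves =a=> v6, =b=> v6
  v6 = 0 | 0 has moves deadlocked
Executing aba from P (initial set {u0}):
  [1] a ⇒ {u1}
  [2] b ⇒ {u2}
  [3] a ⇒ {u3}
  — P admits the full trace.
Executing aba from Q (initial set {v0}):
  [1] a ⇒ {v1}
  [2] b ⇒ {v2}
  [3] a ⇒ ∅ (Q stuck)

aba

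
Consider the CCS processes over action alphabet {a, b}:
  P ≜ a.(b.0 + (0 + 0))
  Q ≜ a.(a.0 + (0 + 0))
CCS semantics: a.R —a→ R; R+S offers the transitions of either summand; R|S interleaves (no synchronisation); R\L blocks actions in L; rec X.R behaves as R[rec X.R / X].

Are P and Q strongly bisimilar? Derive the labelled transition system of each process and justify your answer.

Reachable graph of P (3 states):
  u0 = a.(b.0 + (0 + 0)) :: ··a··> u1
  u1 = b.0 + (0 + 0) :: ··b··> u2
  u2 = 0 :: deadlocked
Reachable graph of Q (3 states):
  v0 = a.(a.0 + (0 + 0)) :: ··a··> v1
  v1 = a.0 + (0 + 0) :: ··a··> v2
  v2 = 0 :: deadlocked
Partition-refinement fixed point:
  B0 = {u0}
  B1 = {u1}
  B2 = {u2, v2}
  B3 = {v0}
  B4 = {v1}
u0 ∈ B0, v0 ∈ B3 → different blocks

NO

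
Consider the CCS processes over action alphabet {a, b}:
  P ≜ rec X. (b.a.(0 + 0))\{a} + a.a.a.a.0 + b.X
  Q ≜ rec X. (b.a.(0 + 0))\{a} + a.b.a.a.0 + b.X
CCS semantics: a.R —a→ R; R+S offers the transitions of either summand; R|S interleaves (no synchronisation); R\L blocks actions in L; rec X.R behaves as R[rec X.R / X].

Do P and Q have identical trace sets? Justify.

LTS(P): 6 reachable states
  p0 = rec X. (b.a.(0 + 0))\{a} + a.a.a.a.0 + b.X ⊢ —a→ p1, —b→ p0, —b→ p2
  p1 = a.a.a.0 ⊢ —a→ p3
  p2 = (a.(0 + 0))\{a} ⊢ ∅
  p3 = a.a.0 ⊢ —a→ p4
  p4 = a.0 ⊢ —a→ p5
  p5 = 0 ⊢ ∅
LTS(Q): 6 reachable states
  q0 = rec X. (b.a.(0 + 0))\{a} + a.b.a.a.0 + b.X ⊢ —a→ q1, —b→ q0, —b→ q2
  q1 = b.a.a.0 ⊢ —b→ q3
  q2 = (a.(0 + 0))\{a} ⊢ ∅
  q3 = a.a.0 ⊢ —a→ q4
  q4 = a.0 ⊢ —a→ q5
  q5 = 0 ⊢ ∅
Trace ⟨aa⟩ through P, begin at {p0}:
  [1] a ⇒ {p1}
  [2] a ⇒ {p3}
  P completes σ.
Trace ⟨aa⟩ through Q, begin at {q0}:
  [1] a ⇒ {q1}
  [2] a ⇒ no successor for Q

traces(P) ≠ traces(Q) — witness ⟨aa⟩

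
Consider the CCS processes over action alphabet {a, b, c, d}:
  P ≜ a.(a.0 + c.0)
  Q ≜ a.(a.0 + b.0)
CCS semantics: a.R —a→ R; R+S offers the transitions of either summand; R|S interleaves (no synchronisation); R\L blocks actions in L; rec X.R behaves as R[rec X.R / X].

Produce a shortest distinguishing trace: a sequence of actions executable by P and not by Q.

ac

Reachable graph of P (3 states):
  p0 = a.(a.0 + c.0) :: --a--▸ p1
  p1 = a.0 + c.0 :: --a--▸ p2, --c--▸ p2
  p2 = 0 :: (no moves)
Reachable graph of Q (3 states):
  q0 = a.(a.0 + b.0) :: --a--▸ q1
  q1 = a.0 + b.0 :: --a--▸ q2, --b--▸ q2
  q2 = 0 :: (no moves)
Trace ⟨ac⟩ through P, begin at {p0}:
  [1] a ⇒ {p1}
  [2] c ⇒ {p2}
  ✓ P
Trace ⟨ac⟩ through Q, begin at {q0}:
  [1] a ⇒ {q1}
  [2] c ⇒ ∅  — Q cannot continue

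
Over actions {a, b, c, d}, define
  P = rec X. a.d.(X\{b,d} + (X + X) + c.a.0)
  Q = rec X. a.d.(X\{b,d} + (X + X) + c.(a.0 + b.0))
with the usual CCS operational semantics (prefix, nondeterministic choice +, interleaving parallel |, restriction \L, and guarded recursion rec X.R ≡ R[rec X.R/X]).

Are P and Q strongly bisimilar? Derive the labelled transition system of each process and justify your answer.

P ≁ Q

P's transition system — 6 states:
  p0 = rec X. a.d.(X\{b,d} + (X + X) + c.a.0) :: ··a··> p1
  p1 = d.((rec X. a.d.(X\{b,d} + (X + X) + c.a.0))\{b,d} + ((rec X. a.d.(X\{b,d} + (X + X) + c.a.0)) + (rec X. a.d.(X\{b,d} + (X + X) + c.a.0))) + c.a.0) :: ··d··> p2
  p2 = (rec X. a.d.(X\{b,d} + (X + X) + c.a.0))\{b,d} + ((rec X. a.d.(X\{b,d} + (X + X) + c.a.0)) + (rec X. a.d.(X\{b,d} + (X + X) + c.a.0))) + c.a.0 :: ··a··> p1, ··a··> p3, ··c··> p4
  p3 = (d.((rec X. a.d.(X\{b,d} + (X + X) + c.a.0))\{b,d} + ((rec X. a.d.(X\{b,d} + (X + X) + c.a.0)) + (rec X. a.d.(X\{b,d} + (X + X) + c.a.0))) + c.a.0))\{b,d} :: stopped
  p4 = a.0 :: ··a··> p5
  p5 = 0 :: stopped
Q's transition system — 6 states:
  q0 = rec X. a.d.(X\{b,d} + (X + X) + c.(a.0 + b.0)) :: ··a··> q1
  q1 = d.((rec X. a.d.(X\{b,d} + (X + X) + c.(a.0 + b.0)))\{b,d} + ((rec X. a.d.(X\{b,d} + (X + X) + c.(a.0 + b.0))) + (rec X. a.d.(X\{b,d} + (X + X) + c.(a.0 + b.0)))) + c.(a.0 + b.0)) :: ··d··> q2
  q2 = (rec X. a.d.(X\{b,d} + (X + X) + c.(a.0 + b.0)))\{b,d} + ((rec X. a.d.(X\{b,d} + (X + X) + c.(a.0 + b.0))) + (rec X. a.d.(X\{b,d} + (X + X) + c.(a.0 + b.0)))) + c.(a.0 + b.0) :: ··a··> q1, ··a··> q3, ··c··> q4
  q3 = (d.((rec X. a.d.(X\{b,d} + (X + X) + c.(a.0 + b.0)))\{b,d} + ((rec X. a.d.(X\{b,d} + (X + X) + c.(a.0 + b.0))) + (rec X. a.d.(X\{b,d} + (X + X) + c.(a.0 + b.0)))) + c.(a.0 + b.0)))\{b,d} :: stopped
  q4 = a.0 + b.0 :: ··a··> q5, ··b··> q5
  q5 = 0 :: stopped
Bisimilarity quotient blocks:
  B0 = {p0}
  B1 = {p1}
  B2 = {p2}
  B3 = {p3, p5, q3, q5}
  B4 = {p4}
  B5 = {q0}
  B6 = {q1}
  B7 = {q2}
  B8 = {q4}
p0 ∈ B0, q0 ∈ B5 → different blocks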